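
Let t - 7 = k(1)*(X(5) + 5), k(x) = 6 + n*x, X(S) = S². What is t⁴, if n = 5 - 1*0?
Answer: 12897917761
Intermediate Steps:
n = 5 (n = 5 + 0 = 5)
k(x) = 6 + 5*x
t = 337 (t = 7 + (6 + 5*1)*(5² + 5) = 7 + (6 + 5)*(25 + 5) = 7 + 11*30 = 7 + 330 = 337)
t⁴ = 337⁴ = 12897917761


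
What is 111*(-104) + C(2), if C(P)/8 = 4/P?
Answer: -11528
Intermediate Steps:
C(P) = 32/P (C(P) = 8*(4/P) = 32/P)
111*(-104) + C(2) = 111*(-104) + 32/2 = -11544 + 32*(1/2) = -11544 + 16 = -11528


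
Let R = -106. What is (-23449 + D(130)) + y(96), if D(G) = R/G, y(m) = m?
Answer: -1517998/65 ≈ -23354.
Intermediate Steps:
D(G) = -106/G
(-23449 + D(130)) + y(96) = (-23449 - 106/130) + 96 = (-23449 - 106*1/130) + 96 = (-23449 - 53/65) + 96 = -1524238/65 + 96 = -1517998/65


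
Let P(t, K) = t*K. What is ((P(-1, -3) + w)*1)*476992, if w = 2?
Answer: 2384960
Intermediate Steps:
P(t, K) = K*t
((P(-1, -3) + w)*1)*476992 = ((-3*(-1) + 2)*1)*476992 = ((3 + 2)*1)*476992 = (5*1)*476992 = 5*476992 = 2384960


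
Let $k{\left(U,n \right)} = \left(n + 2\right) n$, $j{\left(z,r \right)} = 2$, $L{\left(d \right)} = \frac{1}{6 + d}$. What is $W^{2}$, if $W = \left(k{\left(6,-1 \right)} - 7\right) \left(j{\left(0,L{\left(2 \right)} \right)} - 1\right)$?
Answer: $64$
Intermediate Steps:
$k{\left(U,n \right)} = n \left(2 + n\right)$ ($k{\left(U,n \right)} = \left(2 + n\right) n = n \left(2 + n\right)$)
$W = -8$ ($W = \left(- (2 - 1) - 7\right) \left(2 - 1\right) = \left(\left(-1\right) 1 - 7\right) 1 = \left(-1 - 7\right) 1 = \left(-8\right) 1 = -8$)
$W^{2} = \left(-8\right)^{2} = 64$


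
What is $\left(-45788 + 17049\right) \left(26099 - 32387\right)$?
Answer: $180710832$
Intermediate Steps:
$\left(-45788 + 17049\right) \left(26099 - 32387\right) = \left(-28739\right) \left(-6288\right) = 180710832$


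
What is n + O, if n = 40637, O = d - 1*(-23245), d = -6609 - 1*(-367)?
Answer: 57640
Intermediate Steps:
d = -6242 (d = -6609 + 367 = -6242)
O = 17003 (O = -6242 - 1*(-23245) = -6242 + 23245 = 17003)
n + O = 40637 + 17003 = 57640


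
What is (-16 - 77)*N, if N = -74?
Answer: 6882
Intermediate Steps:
(-16 - 77)*N = (-16 - 77)*(-74) = -93*(-74) = 6882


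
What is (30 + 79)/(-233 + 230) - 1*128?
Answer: -493/3 ≈ -164.33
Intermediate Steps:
(30 + 79)/(-233 + 230) - 1*128 = 109/(-3) - 128 = 109*(-⅓) - 128 = -109/3 - 128 = -493/3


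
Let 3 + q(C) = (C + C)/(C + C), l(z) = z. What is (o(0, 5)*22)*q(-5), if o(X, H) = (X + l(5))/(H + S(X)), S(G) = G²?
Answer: -44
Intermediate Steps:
q(C) = -2 (q(C) = -3 + (C + C)/(C + C) = -3 + (2*C)/((2*C)) = -3 + (2*C)*(1/(2*C)) = -3 + 1 = -2)
o(X, H) = (5 + X)/(H + X²) (o(X, H) = (X + 5)/(H + X²) = (5 + X)/(H + X²))
(o(0, 5)*22)*q(-5) = (((5 + 0)/(5 + 0²))*22)*(-2) = ((5/(5 + 0))*22)*(-2) = ((5/5)*22)*(-2) = (((⅕)*5)*22)*(-2) = (1*22)*(-2) = 22*(-2) = -44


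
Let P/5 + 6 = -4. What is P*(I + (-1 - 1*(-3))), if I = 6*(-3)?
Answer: 800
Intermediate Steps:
I = -18
P = -50 (P = -30 + 5*(-4) = -30 - 20 = -50)
P*(I + (-1 - 1*(-3))) = -50*(-18 + (-1 - 1*(-3))) = -50*(-18 + (-1 + 3)) = -50*(-18 + 2) = -50*(-16) = 800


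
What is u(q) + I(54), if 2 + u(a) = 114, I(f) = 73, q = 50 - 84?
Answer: 185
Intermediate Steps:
q = -34
u(a) = 112 (u(a) = -2 + 114 = 112)
u(q) + I(54) = 112 + 73 = 185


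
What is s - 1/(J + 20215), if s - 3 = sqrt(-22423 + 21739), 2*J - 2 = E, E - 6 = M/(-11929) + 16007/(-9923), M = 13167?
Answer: 7179457296886/2393191889451 + 6*I*sqrt(19) ≈ 3.0 + 26.153*I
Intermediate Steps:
E = 388625158/118371467 (E = 6 + (13167/(-11929) + 16007/(-9923)) = 6 + (13167*(-1/11929) + 16007*(-1/9923)) = 6 + (-13167/11929 - 16007/9923) = 6 - 321603644/118371467 = 388625158/118371467 ≈ 3.2831)
J = 312684046/118371467 (J = 1 + (1/2)*(388625158/118371467) = 1 + 194312579/118371467 = 312684046/118371467 ≈ 2.6415)
s = 3 + 6*I*sqrt(19) (s = 3 + sqrt(-22423 + 21739) = 3 + sqrt(-684) = 3 + 6*I*sqrt(19) ≈ 3.0 + 26.153*I)
s - 1/(J + 20215) = (3 + 6*I*sqrt(19)) - 1/(312684046/118371467 + 20215) = (3 + 6*I*sqrt(19)) - 1/2393191889451/118371467 = (3 + 6*I*sqrt(19)) - 1*118371467/2393191889451 = (3 + 6*I*sqrt(19)) - 118371467/2393191889451 = 7179457296886/2393191889451 + 6*I*sqrt(19)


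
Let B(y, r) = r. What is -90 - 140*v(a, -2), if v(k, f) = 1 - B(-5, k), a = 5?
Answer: 470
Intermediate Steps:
v(k, f) = 1 - k
-90 - 140*v(a, -2) = -90 - 140*(1 - 1*5) = -90 - 140*(1 - 5) = -90 - 140*(-4) = -90 + 560 = 470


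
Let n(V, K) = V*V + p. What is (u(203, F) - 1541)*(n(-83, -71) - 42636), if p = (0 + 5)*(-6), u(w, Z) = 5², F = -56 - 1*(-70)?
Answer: 54237932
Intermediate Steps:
F = 14 (F = -56 + 70 = 14)
u(w, Z) = 25
p = -30 (p = 5*(-6) = -30)
n(V, K) = -30 + V² (n(V, K) = V*V - 30 = V² - 30 = -30 + V²)
(u(203, F) - 1541)*(n(-83, -71) - 42636) = (25 - 1541)*((-30 + (-83)²) - 42636) = -1516*((-30 + 6889) - 42636) = -1516*(6859 - 42636) = -1516*(-35777) = 54237932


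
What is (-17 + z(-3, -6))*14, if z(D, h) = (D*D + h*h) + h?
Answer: 308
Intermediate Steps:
z(D, h) = h + D² + h² (z(D, h) = (D² + h²) + h = h + D² + h²)
(-17 + z(-3, -6))*14 = (-17 + (-6 + (-3)² + (-6)²))*14 = (-17 + (-6 + 9 + 36))*14 = (-17 + 39)*14 = 22*14 = 308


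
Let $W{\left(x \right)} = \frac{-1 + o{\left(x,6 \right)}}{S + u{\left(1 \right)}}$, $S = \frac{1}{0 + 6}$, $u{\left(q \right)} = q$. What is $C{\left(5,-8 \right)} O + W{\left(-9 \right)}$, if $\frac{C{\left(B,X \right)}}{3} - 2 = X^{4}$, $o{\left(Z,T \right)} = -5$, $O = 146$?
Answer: $\frac{12564432}{7} \approx 1.7949 \cdot 10^{6}$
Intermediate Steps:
$S = \frac{1}{6} \approx 0.16667$
$C{\left(B,X \right)} = 6 + 3 X^{4}$
$W{\left(x \right)} = - \frac{36}{7}$ ($W{\left(x \right)} = \frac{-1 - 5}{\frac{1}{6} + 1} = - \frac{6}{\frac{7}{6}} = \left(-6\right) \frac{6}{7} = - \frac{36}{7}$)
$C{\left(5,-8 \right)} O + W{\left(-9 \right)} = \left(6 + 3 \left(-8\right)^{4}\right) 146 - \frac{36}{7} = \left(6 + 3 \cdot 4096\right) 146 - \frac{36}{7} = \left(6 + 12288\right) 146 - \frac{36}{7} = 12294 \cdot 146 - \frac{36}{7} = 1794924 - \frac{36}{7} = \frac{12564432}{7}$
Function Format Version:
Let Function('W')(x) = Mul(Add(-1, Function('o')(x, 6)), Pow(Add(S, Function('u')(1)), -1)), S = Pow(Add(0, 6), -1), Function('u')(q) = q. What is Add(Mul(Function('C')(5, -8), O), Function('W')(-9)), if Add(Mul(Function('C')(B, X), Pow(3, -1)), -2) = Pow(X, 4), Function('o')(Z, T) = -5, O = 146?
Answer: Rational(12564432, 7) ≈ 1.7949e+6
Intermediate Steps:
S = Rational(1, 6) (S = Pow(6, -1) = Rational(1, 6) ≈ 0.16667)
Function('C')(B, X) = Add(6, Mul(3, Pow(X, 4)))
Function('W')(x) = Rational(-36, 7) (Function('W')(x) = Mul(Add(-1, -5), Pow(Add(Rational(1, 6), 1), -1)) = Mul(-6, Pow(Rational(7, 6), -1)) = Mul(-6, Rational(6, 7)) = Rational(-36, 7))
Add(Mul(Function('C')(5, -8), O), Function('W')(-9)) = Add(Mul(Add(6, Mul(3, Pow(-8, 4))), 146), Rational(-36, 7)) = Add(Mul(Add(6, Mul(3, 4096)), 146), Rational(-36, 7)) = Add(Mul(Add(6, 12288), 146), Rational(-36, 7)) = Add(Mul(12294, 146), Rational(-36, 7)) = Add(1794924, Rational(-36, 7)) = Rational(12564432, 7)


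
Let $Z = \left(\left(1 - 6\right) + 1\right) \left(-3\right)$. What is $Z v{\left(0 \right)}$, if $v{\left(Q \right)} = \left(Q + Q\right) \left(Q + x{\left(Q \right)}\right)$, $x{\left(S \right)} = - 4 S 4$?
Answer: $0$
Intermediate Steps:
$Z = 12$ ($Z = \left(\left(1 - 6\right) + 1\right) \left(-3\right) = \left(-5 + 1\right) \left(-3\right) = \left(-4\right) \left(-3\right) = 12$)
$x{\left(S \right)} = - 16 S$
$v{\left(Q \right)} = - 30 Q^{2}$ ($v{\left(Q \right)} = \left(Q + Q\right) \left(Q - 16 Q\right) = 2 Q \left(- 15 Q\right) = - 30 Q^{2}$)
$Z v{\left(0 \right)} = 12 \left(- 30 \cdot 0^{2}\right) = 12 \left(\left(-30\right) 0\right) = 12 \cdot 0 = 0$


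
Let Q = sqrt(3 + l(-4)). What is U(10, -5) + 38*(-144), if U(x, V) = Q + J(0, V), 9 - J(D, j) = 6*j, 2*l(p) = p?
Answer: -5432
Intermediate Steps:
l(p) = p/2
J(D, j) = 9 - 6*j
Q = 1 (Q = sqrt(3 + (1/2)*(-4)) = sqrt(3 - 2) = sqrt(1) = 1)
U(x, V) = 10 - 6*V (U(x, V) = 1 + (9 - 6*V) = 10 - 6*V)
U(10, -5) + 38*(-144) = (10 - 6*(-5)) + 38*(-144) = (10 + 30) - 5472 = 40 - 5472 = -5432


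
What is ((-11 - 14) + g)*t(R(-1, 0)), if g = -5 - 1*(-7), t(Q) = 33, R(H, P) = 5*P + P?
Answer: -759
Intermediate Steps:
R(H, P) = 6*P
g = 2 (g = -5 + 7 = 2)
((-11 - 14) + g)*t(R(-1, 0)) = ((-11 - 14) + 2)*33 = (-25 + 2)*33 = -23*33 = -759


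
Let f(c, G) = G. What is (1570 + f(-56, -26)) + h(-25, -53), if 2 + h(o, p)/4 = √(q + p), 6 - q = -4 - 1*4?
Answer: 1536 + 4*I*√39 ≈ 1536.0 + 24.98*I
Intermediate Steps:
q = 14 (q = 6 - (-4 - 1*4) = 6 - (-4 - 4) = 6 - 1*(-8) = 6 + 8 = 14)
h(o, p) = -8 + 4*√(14 + p)
(1570 + f(-56, -26)) + h(-25, -53) = (1570 - 26) + (-8 + 4*√(14 - 53)) = 1544 + (-8 + 4*√(-39)) = 1544 + (-8 + 4*(I*√39)) = 1544 + (-8 + 4*I*√39) = 1536 + 4*I*√39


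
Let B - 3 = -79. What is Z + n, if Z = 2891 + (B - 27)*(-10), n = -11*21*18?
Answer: -237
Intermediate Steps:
B = -76 (B = 3 - 79 = -76)
n = -4158 (n = -231*18 = -4158)
Z = 3921 (Z = 2891 + (-76 - 27)*(-10) = 2891 - 103*(-10) = 2891 + 1030 = 3921)
Z + n = 3921 - 4158 = -237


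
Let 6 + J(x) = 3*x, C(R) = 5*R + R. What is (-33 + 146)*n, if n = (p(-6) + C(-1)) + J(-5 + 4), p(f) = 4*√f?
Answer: -1695 + 452*I*√6 ≈ -1695.0 + 1107.2*I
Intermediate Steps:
C(R) = 6*R
J(x) = -6 + 3*x
n = -15 + 4*I*√6 (n = (4*√(-6) + 6*(-1)) + (-6 + 3*(-5 + 4)) = (4*(I*√6) - 6) + (-6 + 3*(-1)) = (4*I*√6 - 6) + (-6 - 3) = (-6 + 4*I*√6) - 9 = -15 + 4*I*√6 ≈ -15.0 + 9.798*I)
(-33 + 146)*n = (-33 + 146)*(-15 + 4*I*√6) = 113*(-15 + 4*I*√6) = -1695 + 452*I*√6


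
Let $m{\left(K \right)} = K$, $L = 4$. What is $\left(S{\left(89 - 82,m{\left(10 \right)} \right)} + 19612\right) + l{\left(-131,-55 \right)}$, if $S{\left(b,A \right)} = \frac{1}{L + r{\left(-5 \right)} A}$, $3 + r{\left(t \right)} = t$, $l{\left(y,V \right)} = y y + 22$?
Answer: $\frac{2796419}{76} \approx 36795.0$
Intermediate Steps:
$l{\left(y,V \right)} = 22 + y^{2}$ ($l{\left(y,V \right)} = y^{2} + 22 = 22 + y^{2}$)
$r{\left(t \right)} = -3 + t$
$S{\left(b,A \right)} = \frac{1}{4 - 8 A}$ ($S{\left(b,A \right)} = \frac{1}{4 + \left(-3 - 5\right) A} = \frac{1}{4 - 8 A}$)
$\left(S{\left(89 - 82,m{\left(10 \right)} \right)} + 19612\right) + l{\left(-131,-55 \right)} = \left(- \frac{1}{-4 + 8 \cdot 10} + 19612\right) + \left(22 + \left(-131\right)^{2}\right) = \left(- \frac{1}{-4 + 80} + 19612\right) + \left(22 + 17161\right) = \left(- \frac{1}{76} + 19612\right) + 17183 = \frac{1490511}{76} + 17183 = \frac{2796419}{76}$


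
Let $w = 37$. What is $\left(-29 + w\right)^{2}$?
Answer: $64$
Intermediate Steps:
$\left(-29 + w\right)^{2} = \left(-29 + 37\right)^{2} = 8^{2} = 64$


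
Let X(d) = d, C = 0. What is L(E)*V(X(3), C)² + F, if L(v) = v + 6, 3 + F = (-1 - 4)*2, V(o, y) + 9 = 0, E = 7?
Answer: 1040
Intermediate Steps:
V(o, y) = -9 (V(o, y) = -9 + 0 = -9)
F = -13 (F = -3 + (-1 - 4)*2 = -3 - 5*2 = -3 - 10 = -13)
L(v) = 6 + v
L(E)*V(X(3), C)² + F = (6 + 7)*(-9)² - 13 = 13*81 - 13 = 1053 - 13 = 1040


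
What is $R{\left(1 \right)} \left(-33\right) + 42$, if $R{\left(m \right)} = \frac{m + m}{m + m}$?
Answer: $9$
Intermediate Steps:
$R{\left(m \right)} = 1$ ($R{\left(m \right)} = \frac{2 m}{2 m} = 2 m \frac{1}{2 m} = 1$)
$R{\left(1 \right)} \left(-33\right) + 42 = 1 \left(-33\right) + 42 = -33 + 42 = 9$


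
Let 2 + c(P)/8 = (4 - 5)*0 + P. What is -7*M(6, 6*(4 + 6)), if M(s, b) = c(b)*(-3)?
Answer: 9744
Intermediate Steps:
c(P) = -16 + 8*P (c(P) = -16 + 8*((4 - 5)*0 + P) = -16 + 8*(-1*0 + P) = -16 + 8*(0 + P) = -16 + 8*P)
M(s, b) = 48 - 24*b (M(s, b) = (-16 + 8*b)*(-3) = 48 - 24*b)
-7*M(6, 6*(4 + 6)) = -7*(48 - 144*(4 + 6)) = -7*(48 - 144*10) = -7*(48 - 24*60) = -7*(48 - 1440) = -7*(-1392) = 9744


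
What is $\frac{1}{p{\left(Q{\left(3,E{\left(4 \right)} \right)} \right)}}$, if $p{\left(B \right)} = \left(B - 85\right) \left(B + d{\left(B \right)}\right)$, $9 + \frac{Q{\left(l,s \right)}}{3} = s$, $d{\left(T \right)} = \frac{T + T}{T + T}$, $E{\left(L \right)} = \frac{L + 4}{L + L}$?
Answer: $\frac{1}{2507} \approx 0.00039888$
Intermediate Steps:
$E{\left(L \right)} = \frac{4 + L}{2 L}$
$d{\left(T \right)} = 1$ ($d{\left(T \right)} = \frac{2 T}{2 T} = 2 T \frac{1}{2 T} = 1$)
$Q{\left(l,s \right)} = -27 + 3 s$
$p{\left(B \right)} = \left(1 + B\right) \left(-85 + B\right)$ ($p{\left(B \right)} = \left(B - 85\right) \left(B + 1\right) = \left(-85 + B\right) \left(1 + B\right) = \left(1 + B\right) \left(-85 + B\right)$)
$\frac{1}{p{\left(Q{\left(3,E{\left(4 \right)} \right)} \right)}} = \frac{1}{-85 + \left(-27 + 3 \frac{4 + 4}{2 \cdot 4}\right)^{2} - 84 \left(-27 + 3 \frac{4 + 4}{2 \cdot 4}\right)} = \frac{1}{-85 + \left(-27 + 3 \cdot \frac{1}{2} \cdot \frac{1}{4} \cdot 8\right)^{2} - 84 \left(-27 + 3 \cdot \frac{1}{2} \cdot \frac{1}{4} \cdot 8\right)} = \frac{1}{-85 + \left(-27 + 3 \cdot 1\right)^{2} - 84 \left(-27 + 3 \cdot 1\right)} = \frac{1}{-85 + \left(-27 + 3\right)^{2} - 84 \left(-27 + 3\right)} = \frac{1}{-85 + \left(-24\right)^{2} - -2016} = \frac{1}{-85 + 576 + 2016} = \frac{1}{2507}$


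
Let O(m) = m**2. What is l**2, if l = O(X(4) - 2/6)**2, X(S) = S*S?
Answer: 23811286661761/6561 ≈ 3.6292e+9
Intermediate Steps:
X(S) = S**2
l = 4879681/81 (l = ((4**2 - 2/6)**2)**2 = ((16 - 2*1/6)**2)**2 = ((16 - 1/3)**2)**2 = ((47/3)**2)**2 = (2209/9)**2 = 4879681/81 ≈ 60243.)
l**2 = (4879681/81)**2 = 23811286661761/6561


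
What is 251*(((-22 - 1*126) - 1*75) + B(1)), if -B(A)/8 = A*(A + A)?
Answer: -59989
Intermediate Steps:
B(A) = -16*A² (B(A) = -8*A*(A + A) = -8*A*2*A = -16*A²)
251*(((-22 - 1*126) - 1*75) + B(1)) = 251*(((-22 - 1*126) - 1*75) - 16*1²) = 251*(((-22 - 126) - 75) - 16*1) = 251*((-148 - 75) - 16) = 251*(-223 - 16) = 251*(-239) = -59989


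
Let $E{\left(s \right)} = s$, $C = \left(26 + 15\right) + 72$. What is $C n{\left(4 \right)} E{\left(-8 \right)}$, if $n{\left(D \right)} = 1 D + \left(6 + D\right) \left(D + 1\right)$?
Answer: $-48816$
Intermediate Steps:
$C = 113$ ($C = 41 + 72 = 113$)
$n{\left(D \right)} = D + \left(1 + D\right) \left(6 + D\right)$ ($n{\left(D \right)} = D + \left(6 + D\right) \left(1 + D\right) = D + \left(1 + D\right) \left(6 + D\right)$)
$C n{\left(4 \right)} E{\left(-8 \right)} = 113 \left(6 + 4^{2} + 8 \cdot 4\right) \left(-8\right) = 113 \left(6 + 16 + 32\right) \left(-8\right) = 113 \cdot 54 \left(-8\right) = 6102 \left(-8\right) = -48816$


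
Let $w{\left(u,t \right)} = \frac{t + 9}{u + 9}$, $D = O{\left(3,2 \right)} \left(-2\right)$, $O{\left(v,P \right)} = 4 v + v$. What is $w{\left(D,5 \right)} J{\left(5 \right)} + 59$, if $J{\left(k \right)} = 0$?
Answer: $59$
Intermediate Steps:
$O{\left(v,P \right)} = 5 v$
$D = -30$ ($D = 5 \cdot 3 \left(-2\right) = 15 \left(-2\right) = -30$)
$w{\left(u,t \right)} = \frac{9 + t}{9 + u}$
$w{\left(D,5 \right)} J{\left(5 \right)} + 59 = \frac{9 + 5}{9 - 30} \cdot 0 + 59 = \frac{1}{-21} \cdot 14 \cdot 0 + 59 = \left(- \frac{1}{21}\right) 14 \cdot 0 + 59 = \left(- \frac{2}{3}\right) 0 + 59 = 0 + 59 = 59$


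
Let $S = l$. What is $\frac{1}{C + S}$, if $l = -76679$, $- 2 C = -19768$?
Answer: $- \frac{1}{66795} \approx -1.4971 \cdot 10^{-5}$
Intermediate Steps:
$C = 9884$ ($C = \left(- \frac{1}{2}\right) \left(-19768\right) = 9884$)
$S = -76679$
$\frac{1}{C + S} = \frac{1}{9884 - 76679} = \frac{1}{-66795} = - \frac{1}{66795}$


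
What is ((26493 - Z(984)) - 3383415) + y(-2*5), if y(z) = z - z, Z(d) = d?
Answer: -3357906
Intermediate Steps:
y(z) = 0
((26493 - Z(984)) - 3383415) + y(-2*5) = ((26493 - 1*984) - 3383415) + 0 = ((26493 - 984) - 3383415) + 0 = (25509 - 3383415) + 0 = -3357906 + 0 = -3357906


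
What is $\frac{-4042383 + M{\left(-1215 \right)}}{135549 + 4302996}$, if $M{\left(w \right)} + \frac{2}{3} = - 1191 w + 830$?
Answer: $- \frac{7783466}{13315635} \approx -0.58454$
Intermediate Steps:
$M{\left(w \right)} = \frac{2488}{3} - 1191 w$ ($M{\left(w \right)} = - \frac{2}{3} - \left(-830 + 1191 w\right) = \frac{2488}{3} - 1191 w$)
$\frac{-4042383 + M{\left(-1215 \right)}}{135549 + 4302996} = \frac{-4042383 + \left(\frac{2488}{3} - -1447065\right)}{135549 + 4302996} = \frac{-4042383 + \left(\frac{2488}{3} + 1447065\right)}{4438545} = \left(-4042383 + \frac{4343683}{3}\right) \frac{1}{4438545} = \left(- \frac{7783466}{3}\right) \frac{1}{4438545} = - \frac{7783466}{13315635}$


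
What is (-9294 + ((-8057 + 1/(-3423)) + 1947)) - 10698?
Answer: -89347147/3423 ≈ -26102.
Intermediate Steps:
(-9294 + ((-8057 + 1/(-3423)) + 1947)) - 10698 = (-9294 + ((-8057 - 1/3423) + 1947)) - 10698 = (-9294 + (-27579112/3423 + 1947)) - 10698 = (-9294 - 20914531/3423) - 10698 = -52727893/3423 - 10698 = -89347147/3423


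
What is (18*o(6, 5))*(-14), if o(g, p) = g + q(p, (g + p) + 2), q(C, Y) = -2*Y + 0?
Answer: 5040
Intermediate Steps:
q(C, Y) = -2*Y
o(g, p) = -4 - g - 2*p (o(g, p) = g - 2*((g + p) + 2) = g - 2*(2 + g + p) = g + (-4 - 2*g - 2*p) = -4 - g - 2*p)
(18*o(6, 5))*(-14) = (18*(-4 - 1*6 - 2*5))*(-14) = (18*(-4 - 6 - 10))*(-14) = (18*(-20))*(-14) = -360*(-14) = 5040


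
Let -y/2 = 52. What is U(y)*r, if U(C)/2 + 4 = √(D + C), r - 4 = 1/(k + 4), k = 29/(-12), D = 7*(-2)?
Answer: -704/19 + 176*I*√118/19 ≈ -37.053 + 100.62*I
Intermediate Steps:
y = -104 (y = -2*52 = -104)
D = -14
k = -29/12 (k = 29*(-1/12) = -29/12 ≈ -2.4167)
r = 88/19 (r = 4 + 1/(-29/12 + 4) = 4 + 1/(19/12) = 4 + 12/19 = 88/19 ≈ 4.6316)
U(C) = -8 + 2*√(-14 + C)
U(y)*r = (-8 + 2*√(-14 - 104))*(88/19) = (-8 + 2*√(-118))*(88/19) = (-8 + 2*(I*√118))*(88/19) = (-8 + 2*I*√118)*(88/19) = -704/19 + 176*I*√118/19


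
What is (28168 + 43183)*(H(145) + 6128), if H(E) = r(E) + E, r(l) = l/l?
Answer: 447656174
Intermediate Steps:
r(l) = 1
H(E) = 1 + E
(28168 + 43183)*(H(145) + 6128) = (28168 + 43183)*((1 + 145) + 6128) = 71351*(146 + 6128) = 71351*6274 = 447656174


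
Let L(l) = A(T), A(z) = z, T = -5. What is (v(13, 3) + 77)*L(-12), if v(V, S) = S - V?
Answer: -335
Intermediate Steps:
L(l) = -5
(v(13, 3) + 77)*L(-12) = ((3 - 1*13) + 77)*(-5) = ((3 - 13) + 77)*(-5) = (-10 + 77)*(-5) = 67*(-5) = -335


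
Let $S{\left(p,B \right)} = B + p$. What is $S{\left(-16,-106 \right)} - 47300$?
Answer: $-47422$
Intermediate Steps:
$S{\left(-16,-106 \right)} - 47300 = \left(-106 - 16\right) - 47300 = -122 - 47300 = -47422$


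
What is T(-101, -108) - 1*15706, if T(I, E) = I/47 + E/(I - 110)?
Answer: -155772637/9917 ≈ -15708.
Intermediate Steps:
T(I, E) = I/47 + E/(-110 + I) (T(I, E) = I*(1/47) + E/(-110 + I) = I/47 + E/(-110 + I))
T(-101, -108) - 1*15706 = ((-101)² - 110*(-101) + 47*(-108))/(47*(-110 - 101)) - 1*15706 = (1/47)*(10201 + 11110 - 5076)/(-211) - 15706 = (1/47)*(-1/211)*16235 - 15706 = -16235/9917 - 15706 = -155772637/9917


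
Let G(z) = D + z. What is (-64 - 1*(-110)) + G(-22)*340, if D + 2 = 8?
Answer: -5394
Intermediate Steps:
D = 6 (D = -2 + 8 = 6)
G(z) = 6 + z
(-64 - 1*(-110)) + G(-22)*340 = (-64 - 1*(-110)) + (6 - 22)*340 = (-64 + 110) - 16*340 = 46 - 5440 = -5394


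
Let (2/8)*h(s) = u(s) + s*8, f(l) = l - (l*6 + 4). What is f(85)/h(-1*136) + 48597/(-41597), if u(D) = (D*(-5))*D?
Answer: -18170651271/15568592384 ≈ -1.1671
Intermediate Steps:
u(D) = -5*D**2 (u(D) = (-5*D)*D = -5*D**2)
f(l) = -4 - 5*l (f(l) = l - (6*l + 4) = l - (4 + 6*l) = l + (-4 - 6*l) = -4 - 5*l)
h(s) = -20*s**2 + 32*s (h(s) = 4*(-5*s**2 + s*8) = 4*(-5*s**2 + 8*s) = -20*s**2 + 32*s)
f(85)/h(-1*136) + 48597/(-41597) = (-4 - 5*85)/((4*(-1*136)*(8 - (-5)*136))) + 48597/(-41597) = (-4 - 425)/((4*(-136)*(8 - 5*(-136)))) + 48597*(-1/41597) = -429*(-1/(544*(8 + 680))) - 48597/41597 = -429/(4*(-136)*688) - 48597/41597 = -429/(-374272) - 48597/41597 = -429*(-1/374272) - 48597/41597 = 429/374272 - 48597/41597 = -18170651271/15568592384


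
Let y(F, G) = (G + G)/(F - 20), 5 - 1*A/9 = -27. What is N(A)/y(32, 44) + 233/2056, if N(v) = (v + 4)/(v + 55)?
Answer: 1779637/7757288 ≈ 0.22941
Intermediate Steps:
A = 288 (A = 45 - 9*(-27) = 45 + 243 = 288)
y(F, G) = 2*G/(-20 + F) (y(F, G) = (2*G)/(-20 + F) = 2*G/(-20 + F))
N(v) = (4 + v)/(55 + v)
N(A)/y(32, 44) + 233/2056 = ((4 + 288)/(55 + 288))/((2*44/(-20 + 32))) + 233/2056 = (292/343)/((2*44/12)) + 233*(1/2056) = ((1/343)*292)/((2*44*(1/12))) + 233/2056 = 292/(343*(22/3)) + 233/2056 = (292/343)*(3/22) + 233/2056 = 438/3773 + 233/2056 = 1779637/7757288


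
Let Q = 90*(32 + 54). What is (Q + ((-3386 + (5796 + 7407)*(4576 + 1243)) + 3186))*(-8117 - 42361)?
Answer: -3878517360966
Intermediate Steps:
Q = 7740 (Q = 90*86 = 7740)
(Q + ((-3386 + (5796 + 7407)*(4576 + 1243)) + 3186))*(-8117 - 42361) = (7740 + ((-3386 + (5796 + 7407)*(4576 + 1243)) + 3186))*(-8117 - 42361) = (7740 + ((-3386 + 13203*5819) + 3186))*(-50478) = (7740 + ((-3386 + 76828257) + 3186))*(-50478) = (7740 + (76824871 + 3186))*(-50478) = (7740 + 76828057)*(-50478) = 76835797*(-50478) = -3878517360966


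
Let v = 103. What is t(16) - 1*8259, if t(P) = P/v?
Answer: -850661/103 ≈ -8258.8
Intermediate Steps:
t(P) = P/103
t(16) - 1*8259 = (1/103)*16 - 1*8259 = 16/103 - 8259 = -850661/103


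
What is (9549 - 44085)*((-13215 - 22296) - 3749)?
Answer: 1355883360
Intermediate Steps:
(9549 - 44085)*((-13215 - 22296) - 3749) = -34536*(-35511 - 3749) = -34536*(-39260) = 1355883360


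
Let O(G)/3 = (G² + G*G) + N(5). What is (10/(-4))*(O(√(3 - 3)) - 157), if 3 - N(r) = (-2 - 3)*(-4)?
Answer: 520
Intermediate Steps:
N(r) = -17 (N(r) = 3 - (-2 - 3)*(-4) = 3 - (-5)*(-4) = 3 - 1*20 = 3 - 20 = -17)
O(G) = -51 + 6*G² (O(G) = 3*((G² + G*G) - 17) = 3*((G² + G²) - 17) = 3*(2*G² - 17) = 3*(-17 + 2*G²) = -51 + 6*G²)
(10/(-4))*(O(√(3 - 3)) - 157) = (10/(-4))*((-51 + 6*(√(3 - 3))²) - 157) = (10*(-¼))*((-51 + 6*(√0)²) - 157) = -5*((-51 + 6*0²) - 157)/2 = -5*((-51 + 6*0) - 157)/2 = -5*((-51 + 0) - 157)/2 = -5*(-51 - 157)/2 = -5/2*(-208) = 520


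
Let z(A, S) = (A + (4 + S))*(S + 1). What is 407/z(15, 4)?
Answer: 407/115 ≈ 3.5391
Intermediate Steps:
z(A, S) = (1 + S)*(4 + A + S) (z(A, S) = (4 + A + S)*(1 + S) = (1 + S)*(4 + A + S))
407/z(15, 4) = 407/(4 + 15 + 4² + 5*4 + 15*4) = 407/(4 + 15 + 16 + 20 + 60) = 407/115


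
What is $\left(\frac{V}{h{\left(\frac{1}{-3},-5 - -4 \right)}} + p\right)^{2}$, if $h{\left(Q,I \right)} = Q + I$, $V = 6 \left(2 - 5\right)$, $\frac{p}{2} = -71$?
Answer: $\frac{66049}{4} \approx 16512.0$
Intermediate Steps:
$p = -142$ ($p = 2 \left(-71\right) = -142$)
$V = -18$ ($V = 6 \left(-3\right) = -18$)
$h{\left(Q,I \right)} = I + Q$
$\left(\frac{V}{h{\left(\frac{1}{-3},-5 - -4 \right)}} + p\right)^{2} = \left(- \frac{18}{\left(-5 - -4\right) + \frac{1}{-3}} - 142\right)^{2} = \left(- \frac{18}{\left(-5 + 4\right) - \frac{1}{3}} - 142\right)^{2} = \left(- \frac{18}{-1 - \frac{1}{3}} - 142\right)^{2} = \left(- \frac{18}{- \frac{4}{3}} - 142\right)^{2} = \left(\left(-18\right) \left(- \frac{3}{4}\right) - 142\right)^{2} = \left(\frac{27}{2} - 142\right)^{2} = \left(- \frac{257}{2}\right)^{2} = \frac{66049}{4}$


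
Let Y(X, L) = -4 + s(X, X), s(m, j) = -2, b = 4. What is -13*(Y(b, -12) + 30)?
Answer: -312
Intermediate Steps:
Y(X, L) = -6 (Y(X, L) = -4 - 2 = -6)
-13*(Y(b, -12) + 30) = -13*(-6 + 30) = -13*24 = -312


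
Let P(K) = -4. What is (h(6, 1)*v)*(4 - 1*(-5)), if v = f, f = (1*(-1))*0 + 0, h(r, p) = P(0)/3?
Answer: 0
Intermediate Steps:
h(r, p) = -4/3
f = 0 (f = -1*0 + 0 = 0 + 0 = 0)
v = 0
(h(6, 1)*v)*(4 - 1*(-5)) = (-4/3*0)*(4 - 1*(-5)) = 0*(4 + 5) = 0*9 = 0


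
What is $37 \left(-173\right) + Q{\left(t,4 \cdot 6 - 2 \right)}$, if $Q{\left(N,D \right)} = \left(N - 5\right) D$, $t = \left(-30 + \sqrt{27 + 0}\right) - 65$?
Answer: $-8601 + 66 \sqrt{3} \approx -8486.7$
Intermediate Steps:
$t = -95 + 3 \sqrt{3}$ ($t = \left(-30 + \sqrt{27}\right) - 65 = \left(-30 + 3 \sqrt{3}\right) - 65 = -95 + 3 \sqrt{3} \approx -89.804$)
$Q{\left(N,D \right)} = D \left(-5 + N\right)$ ($Q{\left(N,D \right)} = \left(-5 + N\right) D = D \left(-5 + N\right)$)
$37 \left(-173\right) + Q{\left(t,4 \cdot 6 - 2 \right)} = 37 \left(-173\right) + \left(4 \cdot 6 - 2\right) \left(-5 - \left(95 - 3 \sqrt{3}\right)\right) = -6401 + \left(24 - 2\right) \left(-100 + 3 \sqrt{3}\right) = -6401 + 22 \left(-100 + 3 \sqrt{3}\right) = -6401 - \left(2200 - 66 \sqrt{3}\right) = -8601 + 66 \sqrt{3}$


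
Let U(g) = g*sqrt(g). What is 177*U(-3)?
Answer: -531*I*sqrt(3) ≈ -919.72*I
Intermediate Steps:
U(g) = g**(3/2)
177*U(-3) = 177*(-3)**(3/2) = 177*(-3*I*sqrt(3)) = -531*I*sqrt(3)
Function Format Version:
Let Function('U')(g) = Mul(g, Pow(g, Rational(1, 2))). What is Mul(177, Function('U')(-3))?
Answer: Mul(-531, I, Pow(3, Rational(1, 2))) ≈ Mul(-919.72, I)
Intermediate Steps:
Function('U')(g) = Pow(g, Rational(3, 2))
Mul(177, Function('U')(-3)) = Mul(177, Pow(-3, Rational(3, 2))) = Mul(177, Mul(-3, I, Pow(3, Rational(1, 2)))) = Mul(-531, I, Pow(3, Rational(1, 2)))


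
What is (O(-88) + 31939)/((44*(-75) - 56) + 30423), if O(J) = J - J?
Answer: 31939/27067 ≈ 1.1800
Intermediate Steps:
O(J) = 0
(O(-88) + 31939)/((44*(-75) - 56) + 30423) = (0 + 31939)/((44*(-75) - 56) + 30423) = 31939/((-3300 - 56) + 30423) = 31939/(-3356 + 30423) = 31939/27067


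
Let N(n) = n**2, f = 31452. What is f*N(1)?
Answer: 31452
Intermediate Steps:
f*N(1) = 31452*1**2 = 31452*1 = 31452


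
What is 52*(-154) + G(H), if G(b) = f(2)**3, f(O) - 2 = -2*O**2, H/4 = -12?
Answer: -8224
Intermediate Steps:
H = -48 (H = 4*(-12) = -48)
f(O) = 2 - 2*O**2
G(b) = -216 (G(b) = (2 - 2*2**2)**3 = (2 - 2*4)**3 = (2 - 8)**3 = (-6)**3 = -216)
52*(-154) + G(H) = 52*(-154) - 216 = -8008 - 216 = -8224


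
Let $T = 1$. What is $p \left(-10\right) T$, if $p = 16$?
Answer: $-160$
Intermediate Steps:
$p \left(-10\right) T = 16 \left(-10\right) 1 = \left(-160\right) 1 = -160$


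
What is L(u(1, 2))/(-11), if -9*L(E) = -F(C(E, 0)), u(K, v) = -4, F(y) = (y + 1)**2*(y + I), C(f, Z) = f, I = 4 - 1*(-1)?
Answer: -1/11 ≈ -0.090909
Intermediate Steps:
I = 5 (I = 4 + 1 = 5)
F(y) = (1 + y)**2*(5 + y) (F(y) = (y + 1)**2*(y + 5) = (1 + y)**2*(5 + y))
L(E) = (1 + E)**2*(5 + E)/9 (L(E) = -(-1)*(1 + E)**2*(5 + E)/9 = (1 + E)**2*(5 + E)/9)
L(u(1, 2))/(-11) = ((1 - 4)**2*(5 - 4)/9)/(-11) = ((1/9)*(-3)**2*1)*(-1/11) = ((1/9)*9*1)*(-1/11) = 1*(-1/11) = -1/11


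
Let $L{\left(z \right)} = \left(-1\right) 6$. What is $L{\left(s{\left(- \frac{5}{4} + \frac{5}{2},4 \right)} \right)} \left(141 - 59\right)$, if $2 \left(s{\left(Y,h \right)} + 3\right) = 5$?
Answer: $-492$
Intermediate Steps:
$s{\left(Y,h \right)} = - \frac{1}{2}$ ($s{\left(Y,h \right)} = -3 + \frac{1}{2} \cdot 5 = -3 + \frac{5}{2} = - \frac{1}{2}$)
$L{\left(z \right)} = -6$
$L{\left(s{\left(- \frac{5}{4} + \frac{5}{2},4 \right)} \right)} \left(141 - 59\right) = - 6 \left(141 - 59\right) = \left(-6\right) 82 = -492$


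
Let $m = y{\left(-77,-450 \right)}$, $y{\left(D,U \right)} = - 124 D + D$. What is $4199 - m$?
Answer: $-5272$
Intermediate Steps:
$y{\left(D,U \right)} = - 123 D$
$m = 9471$ ($m = \left(-123\right) \left(-77\right) = 9471$)
$4199 - m = 4199 - 9471 = -5272$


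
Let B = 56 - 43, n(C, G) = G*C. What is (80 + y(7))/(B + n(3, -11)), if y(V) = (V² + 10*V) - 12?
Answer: -187/20 ≈ -9.3500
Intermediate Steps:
n(C, G) = C*G
B = 13
y(V) = -12 + V² + 10*V
(80 + y(7))/(B + n(3, -11)) = (80 + (-12 + 7² + 10*7))/(13 + 3*(-11)) = (80 + (-12 + 49 + 70))/(13 - 33) = (80 + 107)/(-20) = 187*(-1/20) = -187/20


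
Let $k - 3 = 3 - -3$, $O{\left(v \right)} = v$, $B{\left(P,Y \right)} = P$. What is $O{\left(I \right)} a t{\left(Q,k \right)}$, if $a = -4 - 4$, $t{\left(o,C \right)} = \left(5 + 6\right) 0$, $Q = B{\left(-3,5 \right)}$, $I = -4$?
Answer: $0$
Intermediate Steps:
$Q = -3$
$k = 9$ ($k = 3 + \left(3 - -3\right) = 3 + \left(3 + 3\right) = 3 + 6 = 9$)
$t{\left(o,C \right)} = 0$ ($t{\left(o,C \right)} = 11 \cdot 0 = 0$)
$a = -8$
$O{\left(I \right)} a t{\left(Q,k \right)} = \left(-4\right) \left(-8\right) 0 = 32 \cdot 0 = 0$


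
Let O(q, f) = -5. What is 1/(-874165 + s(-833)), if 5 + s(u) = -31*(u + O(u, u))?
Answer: -1/848192 ≈ -1.1790e-6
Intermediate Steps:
s(u) = 150 - 31*u (s(u) = -5 - 31*(u - 5) = -5 - 31*(-5 + u) = -5 + (155 - 31*u) = 150 - 31*u)
1/(-874165 + s(-833)) = 1/(-874165 + (150 - 31*(-833))) = 1/(-874165 + (150 + 25823)) = 1/(-874165 + 25973) = 1/(-848192) = -1/848192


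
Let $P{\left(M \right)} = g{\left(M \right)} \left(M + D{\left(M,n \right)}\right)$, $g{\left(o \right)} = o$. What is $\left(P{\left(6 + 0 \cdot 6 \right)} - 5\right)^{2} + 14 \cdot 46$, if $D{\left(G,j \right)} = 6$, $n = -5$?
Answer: $5133$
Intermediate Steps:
$P{\left(M \right)} = M \left(6 + M\right)$ ($P{\left(M \right)} = M \left(M + 6\right) = M \left(6 + M\right)$)
$\left(P{\left(6 + 0 \cdot 6 \right)} - 5\right)^{2} + 14 \cdot 46 = \left(\left(6 + 0 \cdot 6\right) \left(6 + \left(6 + 0 \cdot 6\right)\right) - 5\right)^{2} + 14 \cdot 46 = \left(\left(6 + 0\right) \left(6 + \left(6 + 0\right)\right) - 5\right)^{2} + 644 = \left(6 \left(6 + 6\right) - 5\right)^{2} + 644 = \left(6 \cdot 12 - 5\right)^{2} + 644 = \left(72 - 5\right)^{2} + 644 = 67^{2} + 644 = 4489 + 644 = 5133$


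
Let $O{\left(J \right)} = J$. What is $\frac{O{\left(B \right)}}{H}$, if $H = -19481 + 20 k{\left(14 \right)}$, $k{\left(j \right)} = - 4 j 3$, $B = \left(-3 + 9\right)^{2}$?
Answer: $- \frac{36}{22841} \approx -0.0015761$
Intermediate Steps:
$B = 36$ ($B = 6^{2} = 36$)
$k{\left(j \right)} = - 12 j$
$H = -22841$ ($H = -19481 + 20 \left(\left(-12\right) 14\right) = -19481 + 20 \left(-168\right) = -19481 - 3360 = -22841$)
$\frac{O{\left(B \right)}}{H} = \frac{36}{-22841} = 36 \left(- \frac{1}{22841}\right) = - \frac{36}{22841}$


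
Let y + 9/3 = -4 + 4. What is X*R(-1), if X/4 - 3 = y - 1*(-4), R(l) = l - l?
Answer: 0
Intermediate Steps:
R(l) = 0
y = -3 (y = -3 + (-4 + 4) = -3 + 0 = -3)
X = 16 (X = 12 + 4*(-3 - 1*(-4)) = 12 + 4*(-3 + 4) = 12 + 4*1 = 12 + 4 = 16)
X*R(-1) = 16*0 = 0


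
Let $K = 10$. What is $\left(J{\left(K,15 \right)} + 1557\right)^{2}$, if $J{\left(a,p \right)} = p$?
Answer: $2471184$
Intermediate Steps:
$\left(J{\left(K,15 \right)} + 1557\right)^{2} = \left(15 + 1557\right)^{2} = 1572^{2} = 2471184$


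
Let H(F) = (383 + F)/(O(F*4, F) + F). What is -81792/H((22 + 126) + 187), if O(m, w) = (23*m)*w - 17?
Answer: -422251936128/359 ≈ -1.1762e+9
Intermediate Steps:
O(m, w) = -17 + 23*m*w (O(m, w) = 23*m*w - 17 = -17 + 23*m*w)
H(F) = (383 + F)/(-17 + F + 92*F²) (H(F) = (383 + F)/((-17 + 23*(F*4)*F) + F) = (383 + F)/((-17 + 23*(4*F)*F) + F) = (383 + F)/((-17 + 92*F²) + F) = (383 + F)/(-17 + F + 92*F²))
-81792/H((22 + 126) + 187) = -81792*(-17 + ((22 + 126) + 187) + 92*((22 + 126) + 187)²)/(383 + ((22 + 126) + 187)) = -81792*(-17 + (148 + 187) + 92*(148 + 187)²)/(383 + (148 + 187)) = -81792*(-17 + 335 + 92*335²)/(383 + 335) = -81792/(718/(-17 + 335 + 92*112225)) = -81792/(718/(-17 + 335 + 10324700)) = -81792/(718/10325018) = -81792/((1/10325018)*718) = -81792/359/5162509 = -81792*5162509/359 = -422251936128/359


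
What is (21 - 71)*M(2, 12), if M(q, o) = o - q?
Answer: -500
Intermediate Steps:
(21 - 71)*M(2, 12) = (21 - 71)*(12 - 1*2) = -50*(12 - 2) = -50*10 = -500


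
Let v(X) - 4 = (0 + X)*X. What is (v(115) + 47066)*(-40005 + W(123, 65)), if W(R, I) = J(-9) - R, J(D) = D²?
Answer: -2414633865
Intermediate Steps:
v(X) = 4 + X² (v(X) = 4 + (0 + X)*X = 4 + X*X = 4 + X²)
W(R, I) = 81 - R (W(R, I) = (-9)² - R = 81 - R)
(v(115) + 47066)*(-40005 + W(123, 65)) = ((4 + 115²) + 47066)*(-40005 + (81 - 1*123)) = ((4 + 13225) + 47066)*(-40005 + (81 - 123)) = (13229 + 47066)*(-40005 - 42) = 60295*(-40047) = -2414633865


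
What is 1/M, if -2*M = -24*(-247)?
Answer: -1/2964 ≈ -0.00033738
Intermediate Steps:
M = -2964 (M = -(-12)*(-247) = -½*5928 = -2964)
1/M = 1/(-2964) = -1/2964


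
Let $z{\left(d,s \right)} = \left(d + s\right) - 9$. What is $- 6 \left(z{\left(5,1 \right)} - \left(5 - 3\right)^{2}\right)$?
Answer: $42$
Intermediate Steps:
$z{\left(d,s \right)} = -9 + d + s$ ($z{\left(d,s \right)} = \left(d + s\right) - 9 = -9 + d + s$)
$- 6 \left(z{\left(5,1 \right)} - \left(5 - 3\right)^{2}\right) = - 6 \left(\left(-9 + 5 + 1\right) - \left(5 - 3\right)^{2}\right) = - 6 \left(-3 - 2^{2}\right) = - 6 \left(-3 - 4\right) = \left(-6\right) \left(-7\right) = 42$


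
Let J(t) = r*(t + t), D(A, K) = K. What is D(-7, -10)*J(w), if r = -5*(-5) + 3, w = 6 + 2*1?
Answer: -4480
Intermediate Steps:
w = 8 (w = 6 + 2 = 8)
r = 28 (r = 25 + 3 = 28)
J(t) = 56*t (J(t) = 28*(t + t) = 28*(2*t) = 56*t)
D(-7, -10)*J(w) = -560*8 = -10*448 = -4480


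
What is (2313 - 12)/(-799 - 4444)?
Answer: -2301/5243 ≈ -0.43887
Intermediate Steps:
(2313 - 12)/(-799 - 4444) = 2301/(-5243) = 2301*(-1/5243) = -2301/5243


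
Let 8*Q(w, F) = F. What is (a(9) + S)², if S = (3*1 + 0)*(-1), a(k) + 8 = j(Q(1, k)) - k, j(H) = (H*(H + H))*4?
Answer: 6241/64 ≈ 97.516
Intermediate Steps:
Q(w, F) = F/8
j(H) = 8*H² (j(H) = (H*(2*H))*4 = (2*H²)*4 = 8*H²)
a(k) = -8 - k + k²/8 (a(k) = -8 + (8*(k/8)² - k) = -8 + (8*(k²/64) - k) = -8 + (k²/8 - k) = -8 + (-k + k²/8) = -8 - k + k²/8)
S = -3 (S = (3 + 0)*(-1) = 3*(-1) = -3)
(a(9) + S)² = ((-8 - 1*9 + (⅛)*9²) - 3)² = ((-8 - 9 + (⅛)*81) - 3)² = ((-8 - 9 + 81/8) - 3)² = (-55/8 - 3)² = (-79/8)² = 6241/64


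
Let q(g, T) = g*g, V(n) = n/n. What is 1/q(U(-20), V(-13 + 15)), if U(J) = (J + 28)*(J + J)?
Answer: 1/102400 ≈ 9.7656e-6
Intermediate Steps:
V(n) = 1
U(J) = 2*J*(28 + J) (U(J) = (28 + J)*(2*J) = 2*J*(28 + J))
q(g, T) = g²
1/q(U(-20), V(-13 + 15)) = 1/((2*(-20)*(28 - 20))²) = 1/((2*(-20)*8)²) = 1/((-320)²) = 1/102400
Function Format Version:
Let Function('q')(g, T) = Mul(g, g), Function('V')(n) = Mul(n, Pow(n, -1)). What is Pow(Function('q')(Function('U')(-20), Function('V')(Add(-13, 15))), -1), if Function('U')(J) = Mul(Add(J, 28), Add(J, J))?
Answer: Rational(1, 102400) ≈ 9.7656e-6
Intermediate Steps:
Function('V')(n) = 1
Function('U')(J) = Mul(2, J, Add(28, J)) (Function('U')(J) = Mul(Add(28, J), Mul(2, J)) = Mul(2, J, Add(28, J)))
Function('q')(g, T) = Pow(g, 2)
Pow(Function('q')(Function('U')(-20), Function('V')(Add(-13, 15))), -1) = Pow(Pow(Mul(2, -20, Add(28, -20)), 2), -1) = Pow(Pow(Mul(2, -20, 8), 2), -1) = Pow(Pow(-320, 2), -1) = Pow(102400, -1) = Rational(1, 102400)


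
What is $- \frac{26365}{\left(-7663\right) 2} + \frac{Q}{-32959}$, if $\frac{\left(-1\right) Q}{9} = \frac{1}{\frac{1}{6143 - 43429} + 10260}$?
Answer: $\frac{332425984546485689}{193239543346774606} \approx 1.7203$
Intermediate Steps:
$Q = - \frac{335574}{382554359}$ ($Q = - \frac{9}{\frac{1}{6143 - 43429} + 10260} = - \frac{9}{\frac{1}{-37286} + 10260} = - \frac{9}{- \frac{1}{37286} + 10260} = - \frac{9}{\frac{382554359}{37286}} = \left(-9\right) \frac{37286}{382554359} = - \frac{335574}{382554359} \approx -0.00087719$)
$- \frac{26365}{\left(-7663\right) 2} + \frac{Q}{-32959} = - \frac{26365}{\left(-7663\right) 2} - \frac{335574}{382554359 \left(-32959\right)} = - \frac{26365}{-15326} - - \frac{335574}{12608609118281} = \left(-26365\right) \left(- \frac{1}{15326}\right) + \frac{335574}{12608609118281} = \frac{26365}{15326} + \frac{335574}{12608609118281} = \frac{332425984546485689}{193239543346774606}$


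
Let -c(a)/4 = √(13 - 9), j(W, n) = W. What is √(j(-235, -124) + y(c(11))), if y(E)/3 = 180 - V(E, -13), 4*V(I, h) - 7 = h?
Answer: √1238/2 ≈ 17.593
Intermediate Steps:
V(I, h) = 7/4 + h/4
c(a) = -8 (c(a) = -4*√(13 - 9) = -4*√4 = -4*2 = -8)
y(E) = 1089/2 (y(E) = 3*(180 - (7/4 + (¼)*(-13))) = 3*(180 - (7/4 - 13/4)) = 3*(180 - 1*(-3/2)) = 3*(180 + 3/2) = 3*(363/2) = 1089/2)
√(j(-235, -124) + y(c(11))) = √(-235 + 1089/2) = √(619/2) = √1238/2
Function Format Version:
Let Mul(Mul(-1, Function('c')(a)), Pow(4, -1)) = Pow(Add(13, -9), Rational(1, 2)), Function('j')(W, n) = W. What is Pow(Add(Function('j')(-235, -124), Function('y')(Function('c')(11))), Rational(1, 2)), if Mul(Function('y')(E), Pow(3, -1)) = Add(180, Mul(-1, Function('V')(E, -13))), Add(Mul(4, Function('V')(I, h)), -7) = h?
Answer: Mul(Rational(1, 2), Pow(1238, Rational(1, 2))) ≈ 17.593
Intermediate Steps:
Function('V')(I, h) = Add(Rational(7, 4), Mul(Rational(1, 4), h))
Function('c')(a) = -8 (Function('c')(a) = Mul(-4, Pow(Add(13, -9), Rational(1, 2))) = Mul(-4, Pow(4, Rational(1, 2))) = Mul(-4, 2) = -8)
Function('y')(E) = Rational(1089, 2) (Function('y')(E) = Mul(3, Add(180, Mul(-1, Add(Rational(7, 4), Mul(Rational(1, 4), -13))))) = Mul(3, Add(180, Mul(-1, Add(Rational(7, 4), Rational(-13, 4))))) = Mul(3, Add(180, Mul(-1, Rational(-3, 2)))) = Mul(3, Add(180, Rational(3, 2))) = Mul(3, Rational(363, 2)) = Rational(1089, 2))
Pow(Add(Function('j')(-235, -124), Function('y')(Function('c')(11))), Rational(1, 2)) = Pow(Add(-235, Rational(1089, 2)), Rational(1, 2)) = Pow(Rational(619, 2), Rational(1, 2)) = Mul(Rational(1, 2), Pow(1238, Rational(1, 2)))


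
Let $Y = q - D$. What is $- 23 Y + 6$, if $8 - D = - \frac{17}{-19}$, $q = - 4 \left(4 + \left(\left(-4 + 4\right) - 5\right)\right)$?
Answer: $\frac{1471}{19} \approx 77.421$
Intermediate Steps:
$q = 4$ ($q = - 4 \left(4 + \left(0 - 5\right)\right) = - 4 \left(4 - 5\right) = \left(-4\right) \left(-1\right) = 4$)
$D = \frac{135}{19}$ ($D = 8 - - \frac{17}{-19} = 8 - \left(-17\right) \left(- \frac{1}{19}\right) = 8 - \frac{17}{19} = \frac{135}{19} \approx 7.1053$)
$Y = - \frac{59}{19}$ ($Y = 4 - \frac{135}{19} = - \frac{59}{19} \approx -3.1053$)
$- 23 Y + 6 = \left(-23\right) \left(- \frac{59}{19}\right) + 6 = \frac{1357}{19} + 6 = \frac{1471}{19}$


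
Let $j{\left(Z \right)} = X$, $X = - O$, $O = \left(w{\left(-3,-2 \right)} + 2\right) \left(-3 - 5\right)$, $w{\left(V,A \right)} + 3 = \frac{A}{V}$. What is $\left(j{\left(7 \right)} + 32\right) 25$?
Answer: $\frac{2200}{3} \approx 733.33$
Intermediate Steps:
$w{\left(V,A \right)} = -3 + \frac{A}{V}$
$O = \frac{8}{3}$ ($O = \left(\left(-3 - \frac{2}{-3}\right) + 2\right) \left(-3 - 5\right) = \left(\left(-3 - - \frac{2}{3}\right) + 2\right) \left(-8\right) = \left(\left(-3 + \frac{2}{3}\right) + 2\right) \left(-8\right) = \left(- \frac{7}{3} + 2\right) \left(-8\right) = \left(- \frac{1}{3}\right) \left(-8\right) = \frac{8}{3} \approx 2.6667$)
$X = - \frac{8}{3}$ ($X = \left(-1\right) \frac{8}{3} = - \frac{8}{3} \approx -2.6667$)
$j{\left(Z \right)} = - \frac{8}{3}$
$\left(j{\left(7 \right)} + 32\right) 25 = \left(- \frac{8}{3} + 32\right) 25 = \frac{88}{3} \cdot 25 = \frac{2200}{3}$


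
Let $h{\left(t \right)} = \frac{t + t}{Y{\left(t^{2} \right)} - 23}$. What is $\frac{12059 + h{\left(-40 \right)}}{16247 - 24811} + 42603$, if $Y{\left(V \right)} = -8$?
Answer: $\frac{11310040943}{265484} \approx 42602.0$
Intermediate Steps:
$h{\left(t \right)} = - \frac{2 t}{31}$ ($h{\left(t \right)} = \frac{t + t}{-8 - 23} = \frac{2 t}{-31} = 2 t \left(- \frac{1}{31}\right) = - \frac{2 t}{31}$)
$\frac{12059 + h{\left(-40 \right)}}{16247 - 24811} + 42603 = \frac{12059 - - \frac{80}{31}}{16247 - 24811} + 42603 = \frac{12059 + \frac{80}{31}}{-8564} + 42603 = \frac{373909}{31} \left(- \frac{1}{8564}\right) + 42603 = - \frac{373909}{265484} + 42603 = \frac{11310040943}{265484}$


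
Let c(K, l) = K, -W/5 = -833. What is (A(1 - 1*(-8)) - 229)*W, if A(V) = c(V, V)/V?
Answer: -949620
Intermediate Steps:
W = 4165 (W = -5*(-833) = 4165)
A(V) = 1 (A(V) = V/V = 1)
(A(1 - 1*(-8)) - 229)*W = (1 - 229)*4165 = -228*4165 = -949620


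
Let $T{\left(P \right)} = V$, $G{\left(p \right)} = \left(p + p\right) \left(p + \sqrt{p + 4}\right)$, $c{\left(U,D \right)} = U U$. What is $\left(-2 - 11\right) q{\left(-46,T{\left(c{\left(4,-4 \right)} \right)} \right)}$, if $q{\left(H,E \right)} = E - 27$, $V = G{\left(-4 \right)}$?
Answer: $-65$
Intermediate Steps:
$c{\left(U,D \right)} = U^{2}$
$G{\left(p \right)} = 2 p \left(p + \sqrt{4 + p}\right)$
$V = 32$ ($V = 2 \left(-4\right) \left(-4 + \sqrt{4 - 4}\right) = 2 \left(-4\right) \left(-4 + \sqrt{0}\right) = 2 \left(-4\right) \left(-4 + 0\right) = 2 \left(-4\right) \left(-4\right) = 32$)
$T{\left(P \right)} = 32$
$q{\left(H,E \right)} = -27 + E$
$\left(-2 - 11\right) q{\left(-46,T{\left(c{\left(4,-4 \right)} \right)} \right)} = \left(-2 - 11\right) \left(-27 + 32\right) = \left(-13\right) 5 = -65$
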